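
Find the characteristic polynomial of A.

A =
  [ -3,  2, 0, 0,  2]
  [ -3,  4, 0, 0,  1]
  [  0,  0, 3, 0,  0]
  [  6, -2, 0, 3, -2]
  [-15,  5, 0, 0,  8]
x^5 - 15*x^4 + 90*x^3 - 270*x^2 + 405*x - 243

Expanding det(x·I − A) (e.g. by cofactor expansion or by noting that A is similar to its Jordan form J, which has the same characteristic polynomial as A) gives
  χ_A(x) = x^5 - 15*x^4 + 90*x^3 - 270*x^2 + 405*x - 243
which factors as (x - 3)^5. The eigenvalues (with algebraic multiplicities) are λ = 3 with multiplicity 5.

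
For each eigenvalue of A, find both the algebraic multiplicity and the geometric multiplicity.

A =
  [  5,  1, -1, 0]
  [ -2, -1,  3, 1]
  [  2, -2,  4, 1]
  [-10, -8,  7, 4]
λ = 3: alg = 4, geom = 2

Step 1 — factor the characteristic polynomial to read off the algebraic multiplicities:
  χ_A(x) = (x - 3)^4

Step 2 — compute geometric multiplicities via the rank-nullity identity g(λ) = n − rank(A − λI):
  rank(A − (3)·I) = 2, so dim ker(A − (3)·I) = n − 2 = 2

Summary:
  λ = 3: algebraic multiplicity = 4, geometric multiplicity = 2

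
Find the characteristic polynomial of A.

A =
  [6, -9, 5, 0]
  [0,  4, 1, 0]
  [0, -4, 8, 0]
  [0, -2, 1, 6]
x^4 - 24*x^3 + 216*x^2 - 864*x + 1296

Expanding det(x·I − A) (e.g. by cofactor expansion or by noting that A is similar to its Jordan form J, which has the same characteristic polynomial as A) gives
  χ_A(x) = x^4 - 24*x^3 + 216*x^2 - 864*x + 1296
which factors as (x - 6)^4. The eigenvalues (with algebraic multiplicities) are λ = 6 with multiplicity 4.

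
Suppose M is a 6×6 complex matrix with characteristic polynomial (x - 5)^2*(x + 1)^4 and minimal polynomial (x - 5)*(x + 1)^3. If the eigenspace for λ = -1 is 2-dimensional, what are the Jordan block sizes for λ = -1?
Block sizes for λ = -1: [3, 1]

Step 1 — from the characteristic polynomial, algebraic multiplicity of λ = -1 is 4. From dim ker(M − (-1)·I) = 2, there are exactly 2 Jordan blocks for λ = -1.
Step 2 — from the minimal polynomial, the factor (x + 1)^3 tells us the largest block for λ = -1 has size 3.
Step 3 — with total size 4, 2 blocks, and largest block 3, the block sizes (in nonincreasing order) are [3, 1].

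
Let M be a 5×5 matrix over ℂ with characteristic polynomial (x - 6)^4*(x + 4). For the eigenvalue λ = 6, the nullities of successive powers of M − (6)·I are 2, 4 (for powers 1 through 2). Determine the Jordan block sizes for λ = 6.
Block sizes for λ = 6: [2, 2]

From the dimensions of kernels of powers, the number of Jordan blocks of size at least j is d_j − d_{j−1} where d_j = dim ker(N^j) (with d_0 = 0). Computing the differences gives [2, 2].
The number of blocks of size exactly k is (#blocks of size ≥ k) − (#blocks of size ≥ k + 1), so the partition is: 2 block(s) of size 2.
In nonincreasing order the block sizes are [2, 2].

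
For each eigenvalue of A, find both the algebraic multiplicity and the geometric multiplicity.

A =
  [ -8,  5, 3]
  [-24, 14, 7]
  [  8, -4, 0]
λ = 2: alg = 3, geom = 1

Step 1 — factor the characteristic polynomial to read off the algebraic multiplicities:
  χ_A(x) = (x - 2)^3

Step 2 — compute geometric multiplicities via the rank-nullity identity g(λ) = n − rank(A − λI):
  rank(A − (2)·I) = 2, so dim ker(A − (2)·I) = n − 2 = 1

Summary:
  λ = 2: algebraic multiplicity = 3, geometric multiplicity = 1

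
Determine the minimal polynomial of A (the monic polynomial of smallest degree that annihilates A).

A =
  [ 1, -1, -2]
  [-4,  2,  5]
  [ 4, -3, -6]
x^3 + 3*x^2 + 3*x + 1

The characteristic polynomial is χ_A(x) = (x + 1)^3, so the eigenvalues are known. The minimal polynomial is
  m_A(x) = Π_λ (x − λ)^{k_λ}
where k_λ is the size of the *largest* Jordan block for λ (equivalently, the smallest k with (A − λI)^k v = 0 for every generalised eigenvector v of λ).

  λ = -1: largest Jordan block has size 3, contributing (x + 1)^3

So m_A(x) = (x + 1)^3 = x^3 + 3*x^2 + 3*x + 1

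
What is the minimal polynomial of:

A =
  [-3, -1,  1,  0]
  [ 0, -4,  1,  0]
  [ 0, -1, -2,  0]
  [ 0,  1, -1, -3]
x^2 + 6*x + 9

The characteristic polynomial is χ_A(x) = (x + 3)^4, so the eigenvalues are known. The minimal polynomial is
  m_A(x) = Π_λ (x − λ)^{k_λ}
where k_λ is the size of the *largest* Jordan block for λ (equivalently, the smallest k with (A − λI)^k v = 0 for every generalised eigenvector v of λ).

  λ = -3: largest Jordan block has size 2, contributing (x + 3)^2

So m_A(x) = (x + 3)^2 = x^2 + 6*x + 9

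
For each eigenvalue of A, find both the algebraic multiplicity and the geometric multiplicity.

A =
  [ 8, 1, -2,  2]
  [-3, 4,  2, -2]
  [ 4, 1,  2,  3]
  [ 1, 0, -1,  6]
λ = 5: alg = 4, geom = 2

Step 1 — factor the characteristic polynomial to read off the algebraic multiplicities:
  χ_A(x) = (x - 5)^4

Step 2 — compute geometric multiplicities via the rank-nullity identity g(λ) = n − rank(A − λI):
  rank(A − (5)·I) = 2, so dim ker(A − (5)·I) = n − 2 = 2

Summary:
  λ = 5: algebraic multiplicity = 4, geometric multiplicity = 2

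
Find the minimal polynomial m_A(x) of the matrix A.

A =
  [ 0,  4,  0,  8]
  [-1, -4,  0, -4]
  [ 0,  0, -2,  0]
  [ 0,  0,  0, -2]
x^2 + 4*x + 4

The characteristic polynomial is χ_A(x) = (x + 2)^4, so the eigenvalues are known. The minimal polynomial is
  m_A(x) = Π_λ (x − λ)^{k_λ}
where k_λ is the size of the *largest* Jordan block for λ (equivalently, the smallest k with (A − λI)^k v = 0 for every generalised eigenvector v of λ).

  λ = -2: largest Jordan block has size 2, contributing (x + 2)^2

So m_A(x) = (x + 2)^2 = x^2 + 4*x + 4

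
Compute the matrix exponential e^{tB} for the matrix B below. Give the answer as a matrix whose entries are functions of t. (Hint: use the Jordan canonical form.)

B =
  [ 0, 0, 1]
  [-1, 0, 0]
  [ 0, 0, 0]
e^{tB} =
  [1, 0, t]
  [-t, 1, -t^2/2]
  [0, 0, 1]

Strategy: write B = P · J · P⁻¹ where J is a Jordan canonical form, so e^{tB} = P · e^{tJ} · P⁻¹, and e^{tJ} can be computed block-by-block.

B has Jordan form
J =
  [0, 1, 0]
  [0, 0, 1]
  [0, 0, 0]
(up to reordering of blocks).

Per-block formulas:
  For a 3×3 Jordan block J_3(0): exp(t · J_3(0)) = e^(0t)·(I + t·N + (t^2/2)·N^2), where N is the 3×3 nilpotent shift.

After assembling e^{tJ} and conjugating by P, we get:

e^{tB} =
  [1, 0, t]
  [-t, 1, -t^2/2]
  [0, 0, 1]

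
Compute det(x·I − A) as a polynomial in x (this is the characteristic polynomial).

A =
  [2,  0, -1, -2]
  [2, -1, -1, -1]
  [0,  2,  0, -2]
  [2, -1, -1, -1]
x^4

Expanding det(x·I − A) (e.g. by cofactor expansion or by noting that A is similar to its Jordan form J, which has the same characteristic polynomial as A) gives
  χ_A(x) = x^4
which factors as x^4. The eigenvalues (with algebraic multiplicities) are λ = 0 with multiplicity 4.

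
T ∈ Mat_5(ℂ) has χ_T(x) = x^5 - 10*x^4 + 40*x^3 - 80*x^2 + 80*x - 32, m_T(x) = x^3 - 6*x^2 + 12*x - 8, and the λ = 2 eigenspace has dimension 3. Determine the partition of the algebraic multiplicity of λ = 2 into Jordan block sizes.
Block sizes for λ = 2: [3, 1, 1]

Step 1 — from the characteristic polynomial, algebraic multiplicity of λ = 2 is 5. From dim ker(T − (2)·I) = 3, there are exactly 3 Jordan blocks for λ = 2.
Step 2 — from the minimal polynomial, the factor (x − 2)^3 tells us the largest block for λ = 2 has size 3.
Step 3 — with total size 5, 3 blocks, and largest block 3, the block sizes (in nonincreasing order) are [3, 1, 1].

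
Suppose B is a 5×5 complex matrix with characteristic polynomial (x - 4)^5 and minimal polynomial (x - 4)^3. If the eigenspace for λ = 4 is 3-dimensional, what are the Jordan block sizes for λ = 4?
Block sizes for λ = 4: [3, 1, 1]

Step 1 — from the characteristic polynomial, algebraic multiplicity of λ = 4 is 5. From dim ker(B − (4)·I) = 3, there are exactly 3 Jordan blocks for λ = 4.
Step 2 — from the minimal polynomial, the factor (x − 4)^3 tells us the largest block for λ = 4 has size 3.
Step 3 — with total size 5, 3 blocks, and largest block 3, the block sizes (in nonincreasing order) are [3, 1, 1].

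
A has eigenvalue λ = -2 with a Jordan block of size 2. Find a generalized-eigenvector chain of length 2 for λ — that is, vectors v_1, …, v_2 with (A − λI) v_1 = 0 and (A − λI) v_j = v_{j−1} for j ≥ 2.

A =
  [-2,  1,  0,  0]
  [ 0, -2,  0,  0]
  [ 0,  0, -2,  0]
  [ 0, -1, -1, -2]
A Jordan chain for λ = -2 of length 2:
v_1 = (1, 0, 0, -1)ᵀ
v_2 = (0, 1, 0, 0)ᵀ

Let N = A − (-2)·I. We want v_2 with N^2 v_2 = 0 but N^1 v_2 ≠ 0; then v_{j-1} := N · v_j for j = 2, …, 2.

Pick v_2 = (0, 1, 0, 0)ᵀ.
Then v_1 = N · v_2 = (1, 0, 0, -1)ᵀ.

Sanity check: (A − (-2)·I) v_1 = (0, 0, 0, 0)ᵀ = 0. ✓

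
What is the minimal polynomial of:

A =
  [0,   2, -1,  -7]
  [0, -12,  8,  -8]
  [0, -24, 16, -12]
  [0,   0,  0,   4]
x^3 - 4*x^2

The characteristic polynomial is χ_A(x) = x^2*(x - 4)^2, so the eigenvalues are known. The minimal polynomial is
  m_A(x) = Π_λ (x − λ)^{k_λ}
where k_λ is the size of the *largest* Jordan block for λ (equivalently, the smallest k with (A − λI)^k v = 0 for every generalised eigenvector v of λ).

  λ = 0: largest Jordan block has size 2, contributing (x − 0)^2
  λ = 4: largest Jordan block has size 1, contributing (x − 4)

So m_A(x) = x^2*(x - 4) = x^3 - 4*x^2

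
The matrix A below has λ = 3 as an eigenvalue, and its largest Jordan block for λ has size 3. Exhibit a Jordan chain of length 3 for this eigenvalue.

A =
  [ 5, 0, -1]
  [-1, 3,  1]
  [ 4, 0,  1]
A Jordan chain for λ = 3 of length 3:
v_1 = (0, 2, 0)ᵀ
v_2 = (2, -1, 4)ᵀ
v_3 = (1, 0, 0)ᵀ

Let N = A − (3)·I. We want v_3 with N^3 v_3 = 0 but N^2 v_3 ≠ 0; then v_{j-1} := N · v_j for j = 3, …, 2.

Pick v_3 = (1, 0, 0)ᵀ.
Then v_2 = N · v_3 = (2, -1, 4)ᵀ.
Then v_1 = N · v_2 = (0, 2, 0)ᵀ.

Sanity check: (A − (3)·I) v_1 = (0, 0, 0)ᵀ = 0. ✓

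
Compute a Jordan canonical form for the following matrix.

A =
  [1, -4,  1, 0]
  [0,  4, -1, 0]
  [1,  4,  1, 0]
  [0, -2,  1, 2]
J_3(2) ⊕ J_1(2)

The characteristic polynomial is
  det(x·I − A) = x^4 - 8*x^3 + 24*x^2 - 32*x + 16 = (x - 2)^4

Eigenvalues and multiplicities (the geometric multiplicity of λ is n − rank(A − λI), which equals the number of Jordan blocks for λ):
  λ = 2: algebraic multiplicity = 4, geometric multiplicity = 2

Determining the block sizes for each eigenvalue:
  λ = 2: with am = 4 and gm = 2, the partition is not yet determined (e.g. several partitions of 4 into 2 parts exist). Let N = A − (2)·I. Computing rank(N^1) = 2, rank(N^2) = 1, rank(N^3) = 0; the number of blocks of size ≥ j is rank(N^{j−1}) − rank(N^j), giving [2, 1, 1]. So we have 1 block(s) of size 3, 1 block(s) of size 1 → block sizes [3, 1]

Assembling the blocks gives a Jordan form
J =
  [2, 1, 0, 0]
  [0, 2, 1, 0]
  [0, 0, 2, 0]
  [0, 0, 0, 2]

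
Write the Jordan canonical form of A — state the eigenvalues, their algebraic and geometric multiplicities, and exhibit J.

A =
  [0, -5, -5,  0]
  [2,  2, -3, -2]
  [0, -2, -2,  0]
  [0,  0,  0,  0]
J_3(0) ⊕ J_1(0)

The characteristic polynomial is
  det(x·I − A) = x^4

Eigenvalues and multiplicities (the geometric multiplicity of λ is n − rank(A − λI), which equals the number of Jordan blocks for λ):
  λ = 0: algebraic multiplicity = 4, geometric multiplicity = 2

Determining the block sizes for each eigenvalue:
  λ = 0: with am = 4 and gm = 2, the partition is not yet determined (e.g. several partitions of 4 into 2 parts exist). Let N = A − (0)·I. Computing rank(N^1) = 2, rank(N^2) = 1, rank(N^3) = 0; the number of blocks of size ≥ j is rank(N^{j−1}) − rank(N^j), giving [2, 1, 1]. So we have 1 block(s) of size 3, 1 block(s) of size 1 → block sizes [3, 1]

Assembling the blocks gives a Jordan form
J =
  [0, 1, 0, 0]
  [0, 0, 1, 0]
  [0, 0, 0, 0]
  [0, 0, 0, 0]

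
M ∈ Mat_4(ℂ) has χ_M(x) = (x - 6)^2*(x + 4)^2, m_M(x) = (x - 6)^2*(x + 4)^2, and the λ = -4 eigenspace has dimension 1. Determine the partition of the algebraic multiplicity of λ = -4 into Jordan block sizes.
Block sizes for λ = -4: [2]

Step 1 — from the characteristic polynomial, algebraic multiplicity of λ = -4 is 2. From dim ker(M − (-4)·I) = 1, there are exactly 1 Jordan blocks for λ = -4.
Step 2 — from the minimal polynomial, the factor (x + 4)^2 tells us the largest block for λ = -4 has size 2.
Step 3 — with total size 2, 1 blocks, and largest block 2, the block sizes (in nonincreasing order) are [2].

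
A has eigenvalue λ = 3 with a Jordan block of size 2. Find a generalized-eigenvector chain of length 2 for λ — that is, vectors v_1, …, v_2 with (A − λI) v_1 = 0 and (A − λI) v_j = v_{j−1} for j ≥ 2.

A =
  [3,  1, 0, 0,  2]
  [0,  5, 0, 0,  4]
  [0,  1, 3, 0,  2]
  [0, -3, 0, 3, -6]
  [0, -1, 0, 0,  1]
A Jordan chain for λ = 3 of length 2:
v_1 = (1, 2, 1, -3, -1)ᵀ
v_2 = (0, 1, 0, 0, 0)ᵀ

Let N = A − (3)·I. We want v_2 with N^2 v_2 = 0 but N^1 v_2 ≠ 0; then v_{j-1} := N · v_j for j = 2, …, 2.

Pick v_2 = (0, 1, 0, 0, 0)ᵀ.
Then v_1 = N · v_2 = (1, 2, 1, -3, -1)ᵀ.

Sanity check: (A − (3)·I) v_1 = (0, 0, 0, 0, 0)ᵀ = 0. ✓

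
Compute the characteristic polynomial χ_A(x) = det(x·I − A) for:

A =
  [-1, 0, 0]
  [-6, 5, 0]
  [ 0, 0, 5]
x^3 - 9*x^2 + 15*x + 25

Expanding det(x·I − A) (e.g. by cofactor expansion or by noting that A is similar to its Jordan form J, which has the same characteristic polynomial as A) gives
  χ_A(x) = x^3 - 9*x^2 + 15*x + 25
which factors as (x - 5)^2*(x + 1). The eigenvalues (with algebraic multiplicities) are λ = -1 with multiplicity 1, λ = 5 with multiplicity 2.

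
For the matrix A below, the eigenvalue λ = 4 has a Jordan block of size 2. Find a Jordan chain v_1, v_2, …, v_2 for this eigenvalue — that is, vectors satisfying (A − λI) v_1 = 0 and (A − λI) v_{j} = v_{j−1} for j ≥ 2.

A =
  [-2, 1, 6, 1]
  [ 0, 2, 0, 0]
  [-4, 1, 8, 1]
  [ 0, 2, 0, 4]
A Jordan chain for λ = 4 of length 2:
v_1 = (1, 0, 1, 0)ᵀ
v_2 = (0, 0, 0, 1)ᵀ

Let N = A − (4)·I. We want v_2 with N^2 v_2 = 0 but N^1 v_2 ≠ 0; then v_{j-1} := N · v_j for j = 2, …, 2.

Pick v_2 = (0, 0, 0, 1)ᵀ.
Then v_1 = N · v_2 = (1, 0, 1, 0)ᵀ.

Sanity check: (A − (4)·I) v_1 = (0, 0, 0, 0)ᵀ = 0. ✓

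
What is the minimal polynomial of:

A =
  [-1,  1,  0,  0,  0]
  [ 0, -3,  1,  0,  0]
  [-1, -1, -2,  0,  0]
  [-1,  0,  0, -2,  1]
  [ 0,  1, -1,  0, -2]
x^3 + 6*x^2 + 12*x + 8

The characteristic polynomial is χ_A(x) = (x + 2)^5, so the eigenvalues are known. The minimal polynomial is
  m_A(x) = Π_λ (x − λ)^{k_λ}
where k_λ is the size of the *largest* Jordan block for λ (equivalently, the smallest k with (A − λI)^k v = 0 for every generalised eigenvector v of λ).

  λ = -2: largest Jordan block has size 3, contributing (x + 2)^3

So m_A(x) = (x + 2)^3 = x^3 + 6*x^2 + 12*x + 8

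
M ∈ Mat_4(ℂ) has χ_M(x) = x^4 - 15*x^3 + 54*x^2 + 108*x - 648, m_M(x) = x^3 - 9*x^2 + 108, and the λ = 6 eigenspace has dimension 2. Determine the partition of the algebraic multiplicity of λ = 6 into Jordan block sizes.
Block sizes for λ = 6: [2, 1]

Step 1 — from the characteristic polynomial, algebraic multiplicity of λ = 6 is 3. From dim ker(M − (6)·I) = 2, there are exactly 2 Jordan blocks for λ = 6.
Step 2 — from the minimal polynomial, the factor (x − 6)^2 tells us the largest block for λ = 6 has size 2.
Step 3 — with total size 3, 2 blocks, and largest block 2, the block sizes (in nonincreasing order) are [2, 1].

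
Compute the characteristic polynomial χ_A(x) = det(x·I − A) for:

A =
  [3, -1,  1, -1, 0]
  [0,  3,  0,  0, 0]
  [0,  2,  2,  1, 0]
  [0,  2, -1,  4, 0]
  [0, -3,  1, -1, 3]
x^5 - 15*x^4 + 90*x^3 - 270*x^2 + 405*x - 243

Expanding det(x·I − A) (e.g. by cofactor expansion or by noting that A is similar to its Jordan form J, which has the same characteristic polynomial as A) gives
  χ_A(x) = x^5 - 15*x^4 + 90*x^3 - 270*x^2 + 405*x - 243
which factors as (x - 3)^5. The eigenvalues (with algebraic multiplicities) are λ = 3 with multiplicity 5.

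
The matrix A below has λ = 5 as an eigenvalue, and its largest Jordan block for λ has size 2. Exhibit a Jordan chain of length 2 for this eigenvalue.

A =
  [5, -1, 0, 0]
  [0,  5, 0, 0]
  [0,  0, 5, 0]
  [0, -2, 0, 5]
A Jordan chain for λ = 5 of length 2:
v_1 = (-1, 0, 0, -2)ᵀ
v_2 = (0, 1, 0, 0)ᵀ

Let N = A − (5)·I. We want v_2 with N^2 v_2 = 0 but N^1 v_2 ≠ 0; then v_{j-1} := N · v_j for j = 2, …, 2.

Pick v_2 = (0, 1, 0, 0)ᵀ.
Then v_1 = N · v_2 = (-1, 0, 0, -2)ᵀ.

Sanity check: (A − (5)·I) v_1 = (0, 0, 0, 0)ᵀ = 0. ✓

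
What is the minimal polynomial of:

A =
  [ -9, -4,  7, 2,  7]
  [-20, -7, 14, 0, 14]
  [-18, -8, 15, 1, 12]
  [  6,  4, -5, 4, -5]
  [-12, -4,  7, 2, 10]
x^4 - 10*x^3 + 36*x^2 - 54*x + 27

The characteristic polynomial is χ_A(x) = (x - 3)^4*(x - 1), so the eigenvalues are known. The minimal polynomial is
  m_A(x) = Π_λ (x − λ)^{k_λ}
where k_λ is the size of the *largest* Jordan block for λ (equivalently, the smallest k with (A − λI)^k v = 0 for every generalised eigenvector v of λ).

  λ = 1: largest Jordan block has size 1, contributing (x − 1)
  λ = 3: largest Jordan block has size 3, contributing (x − 3)^3

So m_A(x) = (x - 3)^3*(x - 1) = x^4 - 10*x^3 + 36*x^2 - 54*x + 27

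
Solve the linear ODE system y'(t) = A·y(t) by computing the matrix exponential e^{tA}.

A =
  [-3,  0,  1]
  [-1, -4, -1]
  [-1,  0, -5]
e^{tA} =
  [t*exp(-4*t) + exp(-4*t), 0, t*exp(-4*t)]
  [-t*exp(-4*t), exp(-4*t), -t*exp(-4*t)]
  [-t*exp(-4*t), 0, -t*exp(-4*t) + exp(-4*t)]

Strategy: write A = P · J · P⁻¹ where J is a Jordan canonical form, so e^{tA} = P · e^{tJ} · P⁻¹, and e^{tJ} can be computed block-by-block.

A has Jordan form
J =
  [-4,  1,  0]
  [ 0, -4,  0]
  [ 0,  0, -4]
(up to reordering of blocks).

Per-block formulas:
  For a 1×1 block at λ = -4: exp(t · [-4]) = [e^(-4t)].
  For a 2×2 Jordan block J_2(-4): exp(t · J_2(-4)) = e^(-4t)·(I + t·N), where N is the 2×2 nilpotent shift.

After assembling e^{tJ} and conjugating by P, we get:

e^{tA} =
  [t*exp(-4*t) + exp(-4*t), 0, t*exp(-4*t)]
  [-t*exp(-4*t), exp(-4*t), -t*exp(-4*t)]
  [-t*exp(-4*t), 0, -t*exp(-4*t) + exp(-4*t)]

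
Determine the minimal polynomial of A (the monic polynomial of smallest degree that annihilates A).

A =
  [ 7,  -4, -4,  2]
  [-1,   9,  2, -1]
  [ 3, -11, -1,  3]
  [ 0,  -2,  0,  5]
x^3 - 15*x^2 + 75*x - 125

The characteristic polynomial is χ_A(x) = (x - 5)^4, so the eigenvalues are known. The minimal polynomial is
  m_A(x) = Π_λ (x − λ)^{k_λ}
where k_λ is the size of the *largest* Jordan block for λ (equivalently, the smallest k with (A − λI)^k v = 0 for every generalised eigenvector v of λ).

  λ = 5: largest Jordan block has size 3, contributing (x − 5)^3

So m_A(x) = (x - 5)^3 = x^3 - 15*x^2 + 75*x - 125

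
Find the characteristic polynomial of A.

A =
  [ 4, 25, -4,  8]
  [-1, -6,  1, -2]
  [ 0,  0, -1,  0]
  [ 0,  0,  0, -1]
x^4 + 4*x^3 + 6*x^2 + 4*x + 1

Expanding det(x·I − A) (e.g. by cofactor expansion or by noting that A is similar to its Jordan form J, which has the same characteristic polynomial as A) gives
  χ_A(x) = x^4 + 4*x^3 + 6*x^2 + 4*x + 1
which factors as (x + 1)^4. The eigenvalues (with algebraic multiplicities) are λ = -1 with multiplicity 4.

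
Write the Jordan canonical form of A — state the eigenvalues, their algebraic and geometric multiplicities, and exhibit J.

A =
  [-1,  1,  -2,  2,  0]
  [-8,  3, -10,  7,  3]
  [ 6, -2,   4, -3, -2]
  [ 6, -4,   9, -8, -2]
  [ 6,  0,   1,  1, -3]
J_3(-1) ⊕ J_2(-1)

The characteristic polynomial is
  det(x·I − A) = x^5 + 5*x^4 + 10*x^3 + 10*x^2 + 5*x + 1 = (x + 1)^5

Eigenvalues and multiplicities (the geometric multiplicity of λ is n − rank(A − λI), which equals the number of Jordan blocks for λ):
  λ = -1: algebraic multiplicity = 5, geometric multiplicity = 2

Determining the block sizes for each eigenvalue:
  λ = -1: with am = 5 and gm = 2, the partition is not yet determined (e.g. several partitions of 5 into 2 parts exist). Let N = A − (-1)·I. Computing rank(N^1) = 3, rank(N^2) = 1, rank(N^3) = 0; the number of blocks of size ≥ j is rank(N^{j−1}) − rank(N^j), giving [2, 2, 1]. So we have 1 block(s) of size 3, 1 block(s) of size 2 → block sizes [3, 2]

Assembling the blocks gives a Jordan form
J =
  [-1,  1,  0,  0,  0]
  [ 0, -1,  1,  0,  0]
  [ 0,  0, -1,  0,  0]
  [ 0,  0,  0, -1,  1]
  [ 0,  0,  0,  0, -1]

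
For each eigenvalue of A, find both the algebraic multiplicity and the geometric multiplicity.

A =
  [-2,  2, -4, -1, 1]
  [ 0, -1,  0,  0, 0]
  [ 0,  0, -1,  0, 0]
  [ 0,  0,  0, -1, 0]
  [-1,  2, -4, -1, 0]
λ = -1: alg = 5, geom = 4

Step 1 — factor the characteristic polynomial to read off the algebraic multiplicities:
  χ_A(x) = (x + 1)^5

Step 2 — compute geometric multiplicities via the rank-nullity identity g(λ) = n − rank(A − λI):
  rank(A − (-1)·I) = 1, so dim ker(A − (-1)·I) = n − 1 = 4

Summary:
  λ = -1: algebraic multiplicity = 5, geometric multiplicity = 4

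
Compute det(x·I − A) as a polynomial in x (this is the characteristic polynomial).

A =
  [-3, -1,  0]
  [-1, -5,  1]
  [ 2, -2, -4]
x^3 + 12*x^2 + 48*x + 64

Expanding det(x·I − A) (e.g. by cofactor expansion or by noting that A is similar to its Jordan form J, which has the same characteristic polynomial as A) gives
  χ_A(x) = x^3 + 12*x^2 + 48*x + 64
which factors as (x + 4)^3. The eigenvalues (with algebraic multiplicities) are λ = -4 with multiplicity 3.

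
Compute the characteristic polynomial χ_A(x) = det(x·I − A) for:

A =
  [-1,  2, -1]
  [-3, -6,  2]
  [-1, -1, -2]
x^3 + 9*x^2 + 27*x + 27

Expanding det(x·I − A) (e.g. by cofactor expansion or by noting that A is similar to its Jordan form J, which has the same characteristic polynomial as A) gives
  χ_A(x) = x^3 + 9*x^2 + 27*x + 27
which factors as (x + 3)^3. The eigenvalues (with algebraic multiplicities) are λ = -3 with multiplicity 3.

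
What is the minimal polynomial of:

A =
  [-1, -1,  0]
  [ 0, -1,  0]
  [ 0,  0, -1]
x^2 + 2*x + 1

The characteristic polynomial is χ_A(x) = (x + 1)^3, so the eigenvalues are known. The minimal polynomial is
  m_A(x) = Π_λ (x − λ)^{k_λ}
where k_λ is the size of the *largest* Jordan block for λ (equivalently, the smallest k with (A − λI)^k v = 0 for every generalised eigenvector v of λ).

  λ = -1: largest Jordan block has size 2, contributing (x + 1)^2

So m_A(x) = (x + 1)^2 = x^2 + 2*x + 1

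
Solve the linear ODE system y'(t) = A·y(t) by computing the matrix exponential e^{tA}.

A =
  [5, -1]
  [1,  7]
e^{tA} =
  [-t*exp(6*t) + exp(6*t), -t*exp(6*t)]
  [t*exp(6*t), t*exp(6*t) + exp(6*t)]

Strategy: write A = P · J · P⁻¹ where J is a Jordan canonical form, so e^{tA} = P · e^{tJ} · P⁻¹, and e^{tJ} can be computed block-by-block.

A has Jordan form
J =
  [6, 1]
  [0, 6]
(up to reordering of blocks).

Per-block formulas:
  For a 2×2 Jordan block J_2(6): exp(t · J_2(6)) = e^(6t)·(I + t·N), where N is the 2×2 nilpotent shift.

After assembling e^{tJ} and conjugating by P, we get:

e^{tA} =
  [-t*exp(6*t) + exp(6*t), -t*exp(6*t)]
  [t*exp(6*t), t*exp(6*t) + exp(6*t)]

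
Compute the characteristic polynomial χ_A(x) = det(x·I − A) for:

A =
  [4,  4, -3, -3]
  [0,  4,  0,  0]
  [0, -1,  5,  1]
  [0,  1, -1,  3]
x^4 - 16*x^3 + 96*x^2 - 256*x + 256

Expanding det(x·I − A) (e.g. by cofactor expansion or by noting that A is similar to its Jordan form J, which has the same characteristic polynomial as A) gives
  χ_A(x) = x^4 - 16*x^3 + 96*x^2 - 256*x + 256
which factors as (x - 4)^4. The eigenvalues (with algebraic multiplicities) are λ = 4 with multiplicity 4.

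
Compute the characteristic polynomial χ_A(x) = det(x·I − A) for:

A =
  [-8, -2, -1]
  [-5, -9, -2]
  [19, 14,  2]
x^3 + 15*x^2 + 75*x + 125

Expanding det(x·I − A) (e.g. by cofactor expansion or by noting that A is similar to its Jordan form J, which has the same characteristic polynomial as A) gives
  χ_A(x) = x^3 + 15*x^2 + 75*x + 125
which factors as (x + 5)^3. The eigenvalues (with algebraic multiplicities) are λ = -5 with multiplicity 3.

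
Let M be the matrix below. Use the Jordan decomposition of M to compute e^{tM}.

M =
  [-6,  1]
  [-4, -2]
e^{tM} =
  [-2*t*exp(-4*t) + exp(-4*t), t*exp(-4*t)]
  [-4*t*exp(-4*t), 2*t*exp(-4*t) + exp(-4*t)]

Strategy: write M = P · J · P⁻¹ where J is a Jordan canonical form, so e^{tM} = P · e^{tJ} · P⁻¹, and e^{tJ} can be computed block-by-block.

M has Jordan form
J =
  [-4,  1]
  [ 0, -4]
(up to reordering of blocks).

Per-block formulas:
  For a 2×2 Jordan block J_2(-4): exp(t · J_2(-4)) = e^(-4t)·(I + t·N), where N is the 2×2 nilpotent shift.

After assembling e^{tJ} and conjugating by P, we get:

e^{tM} =
  [-2*t*exp(-4*t) + exp(-4*t), t*exp(-4*t)]
  [-4*t*exp(-4*t), 2*t*exp(-4*t) + exp(-4*t)]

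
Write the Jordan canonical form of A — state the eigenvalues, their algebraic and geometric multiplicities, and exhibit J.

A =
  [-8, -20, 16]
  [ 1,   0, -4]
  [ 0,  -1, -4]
J_3(-4)

The characteristic polynomial is
  det(x·I − A) = x^3 + 12*x^2 + 48*x + 64 = (x + 4)^3

Eigenvalues and multiplicities (the geometric multiplicity of λ is n − rank(A − λI), which equals the number of Jordan blocks for λ):
  λ = -4: algebraic multiplicity = 3, geometric multiplicity = 1

Determining the block sizes for each eigenvalue:
  λ = -4: one block (gm = 1), so the single block has size am = 3 → block sizes [3]

Assembling the blocks gives a Jordan form
J =
  [-4,  1,  0]
  [ 0, -4,  1]
  [ 0,  0, -4]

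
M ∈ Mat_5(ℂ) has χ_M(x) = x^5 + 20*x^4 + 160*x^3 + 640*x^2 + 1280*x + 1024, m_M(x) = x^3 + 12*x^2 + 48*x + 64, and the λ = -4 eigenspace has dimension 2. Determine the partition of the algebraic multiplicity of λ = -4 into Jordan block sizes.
Block sizes for λ = -4: [3, 2]

Step 1 — from the characteristic polynomial, algebraic multiplicity of λ = -4 is 5. From dim ker(M − (-4)·I) = 2, there are exactly 2 Jordan blocks for λ = -4.
Step 2 — from the minimal polynomial, the factor (x + 4)^3 tells us the largest block for λ = -4 has size 3.
Step 3 — with total size 5, 2 blocks, and largest block 3, the block sizes (in nonincreasing order) are [3, 2].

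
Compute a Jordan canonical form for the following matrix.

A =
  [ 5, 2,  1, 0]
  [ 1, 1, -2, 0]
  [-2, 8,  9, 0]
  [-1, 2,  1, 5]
J_3(5) ⊕ J_1(5)

The characteristic polynomial is
  det(x·I − A) = x^4 - 20*x^3 + 150*x^2 - 500*x + 625 = (x - 5)^4

Eigenvalues and multiplicities (the geometric multiplicity of λ is n − rank(A − λI), which equals the number of Jordan blocks for λ):
  λ = 5: algebraic multiplicity = 4, geometric multiplicity = 2

Determining the block sizes for each eigenvalue:
  λ = 5: with am = 4 and gm = 2, the partition is not yet determined (e.g. several partitions of 4 into 2 parts exist). Let N = A − (5)·I. Computing rank(N^1) = 2, rank(N^2) = 1, rank(N^3) = 0; the number of blocks of size ≥ j is rank(N^{j−1}) − rank(N^j), giving [2, 1, 1]. So we have 1 block(s) of size 3, 1 block(s) of size 1 → block sizes [3, 1]

Assembling the blocks gives a Jordan form
J =
  [5, 1, 0, 0]
  [0, 5, 1, 0]
  [0, 0, 5, 0]
  [0, 0, 0, 5]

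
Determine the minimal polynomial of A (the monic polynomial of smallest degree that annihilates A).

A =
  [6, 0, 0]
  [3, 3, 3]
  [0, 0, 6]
x^2 - 9*x + 18

The characteristic polynomial is χ_A(x) = (x - 6)^2*(x - 3), so the eigenvalues are known. The minimal polynomial is
  m_A(x) = Π_λ (x − λ)^{k_λ}
where k_λ is the size of the *largest* Jordan block for λ (equivalently, the smallest k with (A − λI)^k v = 0 for every generalised eigenvector v of λ).

  λ = 3: largest Jordan block has size 1, contributing (x − 3)
  λ = 6: largest Jordan block has size 1, contributing (x − 6)

So m_A(x) = (x - 6)*(x - 3) = x^2 - 9*x + 18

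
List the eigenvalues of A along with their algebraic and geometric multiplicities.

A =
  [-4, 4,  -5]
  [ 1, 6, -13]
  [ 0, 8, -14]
λ = -4: alg = 3, geom = 1

Step 1 — factor the characteristic polynomial to read off the algebraic multiplicities:
  χ_A(x) = (x + 4)^3

Step 2 — compute geometric multiplicities via the rank-nullity identity g(λ) = n − rank(A − λI):
  rank(A − (-4)·I) = 2, so dim ker(A − (-4)·I) = n − 2 = 1

Summary:
  λ = -4: algebraic multiplicity = 3, geometric multiplicity = 1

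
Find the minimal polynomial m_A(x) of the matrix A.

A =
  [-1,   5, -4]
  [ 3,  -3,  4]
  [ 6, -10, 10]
x^2 - 4*x + 4

The characteristic polynomial is χ_A(x) = (x - 2)^3, so the eigenvalues are known. The minimal polynomial is
  m_A(x) = Π_λ (x − λ)^{k_λ}
where k_λ is the size of the *largest* Jordan block for λ (equivalently, the smallest k with (A − λI)^k v = 0 for every generalised eigenvector v of λ).

  λ = 2: largest Jordan block has size 2, contributing (x − 2)^2

So m_A(x) = (x - 2)^2 = x^2 - 4*x + 4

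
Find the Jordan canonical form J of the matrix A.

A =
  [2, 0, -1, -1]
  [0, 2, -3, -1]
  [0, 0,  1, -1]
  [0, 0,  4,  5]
J_1(2) ⊕ J_1(2) ⊕ J_2(3)

The characteristic polynomial is
  det(x·I − A) = x^4 - 10*x^3 + 37*x^2 - 60*x + 36 = (x - 3)^2*(x - 2)^2

Eigenvalues and multiplicities (the geometric multiplicity of λ is n − rank(A − λI), which equals the number of Jordan blocks for λ):
  λ = 2: algebraic multiplicity = 2, geometric multiplicity = 2
  λ = 3: algebraic multiplicity = 2, geometric multiplicity = 1

Determining the block sizes for each eigenvalue:
  λ = 2: gm = am = 2, so every block has size 1 → block sizes [1, 1]
  λ = 3: one block (gm = 1), so the single block has size am = 2 → block sizes [2]

Assembling the blocks gives a Jordan form
J =
  [2, 0, 0, 0]
  [0, 2, 0, 0]
  [0, 0, 3, 1]
  [0, 0, 0, 3]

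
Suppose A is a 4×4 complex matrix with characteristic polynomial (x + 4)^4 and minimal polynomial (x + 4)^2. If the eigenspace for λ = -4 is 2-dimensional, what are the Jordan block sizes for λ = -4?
Block sizes for λ = -4: [2, 2]

Step 1 — from the characteristic polynomial, algebraic multiplicity of λ = -4 is 4. From dim ker(A − (-4)·I) = 2, there are exactly 2 Jordan blocks for λ = -4.
Step 2 — from the minimal polynomial, the factor (x + 4)^2 tells us the largest block for λ = -4 has size 2.
Step 3 — with total size 4, 2 blocks, and largest block 2, the block sizes (in nonincreasing order) are [2, 2].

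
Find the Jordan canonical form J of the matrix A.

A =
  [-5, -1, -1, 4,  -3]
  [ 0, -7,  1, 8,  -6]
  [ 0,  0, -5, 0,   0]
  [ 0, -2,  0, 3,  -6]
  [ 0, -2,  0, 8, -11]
J_3(-5) ⊕ J_1(-5) ⊕ J_1(-5)

The characteristic polynomial is
  det(x·I − A) = x^5 + 25*x^4 + 250*x^3 + 1250*x^2 + 3125*x + 3125 = (x + 5)^5

Eigenvalues and multiplicities (the geometric multiplicity of λ is n − rank(A − λI), which equals the number of Jordan blocks for λ):
  λ = -5: algebraic multiplicity = 5, geometric multiplicity = 3

Determining the block sizes for each eigenvalue:
  λ = -5: with am = 5 and gm = 3, the partition is not yet determined (e.g. several partitions of 5 into 3 parts exist). Let N = A − (-5)·I. Computing rank(N^1) = 2, rank(N^2) = 1, rank(N^3) = 0; the number of blocks of size ≥ j is rank(N^{j−1}) − rank(N^j), giving [3, 1, 1]. So we have 1 block(s) of size 3, 2 block(s) of size 1 → block sizes [3, 1, 1]

Assembling the blocks gives a Jordan form
J =
  [-5,  1,  0,  0,  0]
  [ 0, -5,  1,  0,  0]
  [ 0,  0, -5,  0,  0]
  [ 0,  0,  0, -5,  0]
  [ 0,  0,  0,  0, -5]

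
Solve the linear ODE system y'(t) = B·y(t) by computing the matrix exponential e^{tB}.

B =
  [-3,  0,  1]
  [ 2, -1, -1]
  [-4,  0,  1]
e^{tB} =
  [-2*t*exp(-t) + exp(-t), 0, t*exp(-t)]
  [2*t*exp(-t), exp(-t), -t*exp(-t)]
  [-4*t*exp(-t), 0, 2*t*exp(-t) + exp(-t)]

Strategy: write B = P · J · P⁻¹ where J is a Jordan canonical form, so e^{tB} = P · e^{tJ} · P⁻¹, and e^{tJ} can be computed block-by-block.

B has Jordan form
J =
  [-1,  1,  0]
  [ 0, -1,  0]
  [ 0,  0, -1]
(up to reordering of blocks).

Per-block formulas:
  For a 2×2 Jordan block J_2(-1): exp(t · J_2(-1)) = e^(-1t)·(I + t·N), where N is the 2×2 nilpotent shift.
  For a 1×1 block at λ = -1: exp(t · [-1]) = [e^(-1t)].

After assembling e^{tJ} and conjugating by P, we get:

e^{tB} =
  [-2*t*exp(-t) + exp(-t), 0, t*exp(-t)]
  [2*t*exp(-t), exp(-t), -t*exp(-t)]
  [-4*t*exp(-t), 0, 2*t*exp(-t) + exp(-t)]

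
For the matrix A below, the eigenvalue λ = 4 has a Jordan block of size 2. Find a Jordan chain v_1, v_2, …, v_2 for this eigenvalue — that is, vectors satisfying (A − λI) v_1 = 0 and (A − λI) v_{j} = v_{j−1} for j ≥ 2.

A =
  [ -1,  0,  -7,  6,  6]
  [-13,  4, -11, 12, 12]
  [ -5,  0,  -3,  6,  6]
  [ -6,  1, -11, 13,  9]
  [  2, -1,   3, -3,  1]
A Jordan chain for λ = 4 of length 2:
v_1 = (0, 0, 0, 1, -1)ᵀ
v_2 = (0, 1, 0, 0, 0)ᵀ

Let N = A − (4)·I. We want v_2 with N^2 v_2 = 0 but N^1 v_2 ≠ 0; then v_{j-1} := N · v_j for j = 2, …, 2.

Pick v_2 = (0, 1, 0, 0, 0)ᵀ.
Then v_1 = N · v_2 = (0, 0, 0, 1, -1)ᵀ.

Sanity check: (A − (4)·I) v_1 = (0, 0, 0, 0, 0)ᵀ = 0. ✓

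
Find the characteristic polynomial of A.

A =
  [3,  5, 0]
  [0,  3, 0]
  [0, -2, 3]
x^3 - 9*x^2 + 27*x - 27

Expanding det(x·I − A) (e.g. by cofactor expansion or by noting that A is similar to its Jordan form J, which has the same characteristic polynomial as A) gives
  χ_A(x) = x^3 - 9*x^2 + 27*x - 27
which factors as (x - 3)^3. The eigenvalues (with algebraic multiplicities) are λ = 3 with multiplicity 3.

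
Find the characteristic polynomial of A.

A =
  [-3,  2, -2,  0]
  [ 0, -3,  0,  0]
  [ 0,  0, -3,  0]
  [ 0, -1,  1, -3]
x^4 + 12*x^3 + 54*x^2 + 108*x + 81

Expanding det(x·I − A) (e.g. by cofactor expansion or by noting that A is similar to its Jordan form J, which has the same characteristic polynomial as A) gives
  χ_A(x) = x^4 + 12*x^3 + 54*x^2 + 108*x + 81
which factors as (x + 3)^4. The eigenvalues (with algebraic multiplicities) are λ = -3 with multiplicity 4.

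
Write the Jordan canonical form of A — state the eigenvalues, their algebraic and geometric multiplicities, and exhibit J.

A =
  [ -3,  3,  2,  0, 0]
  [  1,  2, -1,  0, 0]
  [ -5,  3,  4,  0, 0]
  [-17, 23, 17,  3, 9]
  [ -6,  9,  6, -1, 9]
J_1(-1) ⊕ J_2(2) ⊕ J_2(6)

The characteristic polynomial is
  det(x·I − A) = x^5 - 15*x^4 + 72*x^3 - 104*x^2 - 48*x + 144 = (x - 6)^2*(x - 2)^2*(x + 1)

Eigenvalues and multiplicities (the geometric multiplicity of λ is n − rank(A − λI), which equals the number of Jordan blocks for λ):
  λ = -1: algebraic multiplicity = 1, geometric multiplicity = 1
  λ = 2: algebraic multiplicity = 2, geometric multiplicity = 1
  λ = 6: algebraic multiplicity = 2, geometric multiplicity = 1

Determining the block sizes for each eigenvalue:
  λ = -1: one block (gm = 1), so the single block has size am = 1 → block sizes [1]
  λ = 2: one block (gm = 1), so the single block has size am = 2 → block sizes [2]
  λ = 6: one block (gm = 1), so the single block has size am = 2 → block sizes [2]

Assembling the blocks gives a Jordan form
J =
  [-1, 0, 0, 0, 0]
  [ 0, 2, 1, 0, 0]
  [ 0, 0, 2, 0, 0]
  [ 0, 0, 0, 6, 1]
  [ 0, 0, 0, 0, 6]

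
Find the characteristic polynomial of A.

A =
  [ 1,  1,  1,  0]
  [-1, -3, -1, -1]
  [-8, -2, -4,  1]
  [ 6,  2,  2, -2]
x^4 + 8*x^3 + 24*x^2 + 32*x + 16

Expanding det(x·I − A) (e.g. by cofactor expansion or by noting that A is similar to its Jordan form J, which has the same characteristic polynomial as A) gives
  χ_A(x) = x^4 + 8*x^3 + 24*x^2 + 32*x + 16
which factors as (x + 2)^4. The eigenvalues (with algebraic multiplicities) are λ = -2 with multiplicity 4.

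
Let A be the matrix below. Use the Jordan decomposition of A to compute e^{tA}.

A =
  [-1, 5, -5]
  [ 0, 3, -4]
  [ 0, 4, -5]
e^{tA} =
  [exp(-t), 5*t*exp(-t), -5*t*exp(-t)]
  [0, 4*t*exp(-t) + exp(-t), -4*t*exp(-t)]
  [0, 4*t*exp(-t), -4*t*exp(-t) + exp(-t)]

Strategy: write A = P · J · P⁻¹ where J is a Jordan canonical form, so e^{tA} = P · e^{tJ} · P⁻¹, and e^{tJ} can be computed block-by-block.

A has Jordan form
J =
  [-1,  1,  0]
  [ 0, -1,  0]
  [ 0,  0, -1]
(up to reordering of blocks).

Per-block formulas:
  For a 2×2 Jordan block J_2(-1): exp(t · J_2(-1)) = e^(-1t)·(I + t·N), where N is the 2×2 nilpotent shift.
  For a 1×1 block at λ = -1: exp(t · [-1]) = [e^(-1t)].

After assembling e^{tJ} and conjugating by P, we get:

e^{tA} =
  [exp(-t), 5*t*exp(-t), -5*t*exp(-t)]
  [0, 4*t*exp(-t) + exp(-t), -4*t*exp(-t)]
  [0, 4*t*exp(-t), -4*t*exp(-t) + exp(-t)]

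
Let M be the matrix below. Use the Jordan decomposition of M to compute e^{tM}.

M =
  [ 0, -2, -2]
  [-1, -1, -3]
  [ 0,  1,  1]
e^{tM} =
  [t^2 + 1, -2*t, 2*t^2 - 2*t]
  [t^2/2 - t, 1 - t, t^2 - 3*t]
  [-t^2/2, t, -t^2 + t + 1]

Strategy: write M = P · J · P⁻¹ where J is a Jordan canonical form, so e^{tM} = P · e^{tJ} · P⁻¹, and e^{tJ} can be computed block-by-block.

M has Jordan form
J =
  [0, 1, 0]
  [0, 0, 1]
  [0, 0, 0]
(up to reordering of blocks).

Per-block formulas:
  For a 3×3 Jordan block J_3(0): exp(t · J_3(0)) = e^(0t)·(I + t·N + (t^2/2)·N^2), where N is the 3×3 nilpotent shift.

After assembling e^{tJ} and conjugating by P, we get:

e^{tM} =
  [t^2 + 1, -2*t, 2*t^2 - 2*t]
  [t^2/2 - t, 1 - t, t^2 - 3*t]
  [-t^2/2, t, -t^2 + t + 1]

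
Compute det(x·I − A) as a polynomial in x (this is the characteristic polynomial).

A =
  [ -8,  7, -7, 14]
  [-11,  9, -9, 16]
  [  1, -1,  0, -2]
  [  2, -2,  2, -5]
x^4 + 4*x^3 + 6*x^2 + 4*x + 1

Expanding det(x·I − A) (e.g. by cofactor expansion or by noting that A is similar to its Jordan form J, which has the same characteristic polynomial as A) gives
  χ_A(x) = x^4 + 4*x^3 + 6*x^2 + 4*x + 1
which factors as (x + 1)^4. The eigenvalues (with algebraic multiplicities) are λ = -1 with multiplicity 4.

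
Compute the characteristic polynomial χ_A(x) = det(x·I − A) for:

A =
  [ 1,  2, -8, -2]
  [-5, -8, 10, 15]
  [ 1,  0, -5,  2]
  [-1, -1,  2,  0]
x^4 + 12*x^3 + 54*x^2 + 108*x + 81

Expanding det(x·I − A) (e.g. by cofactor expansion or by noting that A is similar to its Jordan form J, which has the same characteristic polynomial as A) gives
  χ_A(x) = x^4 + 12*x^3 + 54*x^2 + 108*x + 81
which factors as (x + 3)^4. The eigenvalues (with algebraic multiplicities) are λ = -3 with multiplicity 4.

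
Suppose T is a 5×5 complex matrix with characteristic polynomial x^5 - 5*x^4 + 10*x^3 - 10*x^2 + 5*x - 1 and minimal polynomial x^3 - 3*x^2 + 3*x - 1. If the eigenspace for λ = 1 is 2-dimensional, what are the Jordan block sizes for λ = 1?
Block sizes for λ = 1: [3, 2]

Step 1 — from the characteristic polynomial, algebraic multiplicity of λ = 1 is 5. From dim ker(T − (1)·I) = 2, there are exactly 2 Jordan blocks for λ = 1.
Step 2 — from the minimal polynomial, the factor (x − 1)^3 tells us the largest block for λ = 1 has size 3.
Step 3 — with total size 5, 2 blocks, and largest block 3, the block sizes (in nonincreasing order) are [3, 2].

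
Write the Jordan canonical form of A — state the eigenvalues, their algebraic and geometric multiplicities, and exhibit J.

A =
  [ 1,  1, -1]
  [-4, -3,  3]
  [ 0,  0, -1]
J_3(-1)

The characteristic polynomial is
  det(x·I − A) = x^3 + 3*x^2 + 3*x + 1 = (x + 1)^3

Eigenvalues and multiplicities (the geometric multiplicity of λ is n − rank(A − λI), which equals the number of Jordan blocks for λ):
  λ = -1: algebraic multiplicity = 3, geometric multiplicity = 1

Determining the block sizes for each eigenvalue:
  λ = -1: one block (gm = 1), so the single block has size am = 3 → block sizes [3]

Assembling the blocks gives a Jordan form
J =
  [-1,  1,  0]
  [ 0, -1,  1]
  [ 0,  0, -1]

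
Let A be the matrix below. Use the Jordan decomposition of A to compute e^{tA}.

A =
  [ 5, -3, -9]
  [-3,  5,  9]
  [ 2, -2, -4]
e^{tA} =
  [3*t*exp(2*t) + exp(2*t), -3*t*exp(2*t), -9*t*exp(2*t)]
  [-3*t*exp(2*t), 3*t*exp(2*t) + exp(2*t), 9*t*exp(2*t)]
  [2*t*exp(2*t), -2*t*exp(2*t), -6*t*exp(2*t) + exp(2*t)]

Strategy: write A = P · J · P⁻¹ where J is a Jordan canonical form, so e^{tA} = P · e^{tJ} · P⁻¹, and e^{tJ} can be computed block-by-block.

A has Jordan form
J =
  [2, 1, 0]
  [0, 2, 0]
  [0, 0, 2]
(up to reordering of blocks).

Per-block formulas:
  For a 1×1 block at λ = 2: exp(t · [2]) = [e^(2t)].
  For a 2×2 Jordan block J_2(2): exp(t · J_2(2)) = e^(2t)·(I + t·N), where N is the 2×2 nilpotent shift.

After assembling e^{tJ} and conjugating by P, we get:

e^{tA} =
  [3*t*exp(2*t) + exp(2*t), -3*t*exp(2*t), -9*t*exp(2*t)]
  [-3*t*exp(2*t), 3*t*exp(2*t) + exp(2*t), 9*t*exp(2*t)]
  [2*t*exp(2*t), -2*t*exp(2*t), -6*t*exp(2*t) + exp(2*t)]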